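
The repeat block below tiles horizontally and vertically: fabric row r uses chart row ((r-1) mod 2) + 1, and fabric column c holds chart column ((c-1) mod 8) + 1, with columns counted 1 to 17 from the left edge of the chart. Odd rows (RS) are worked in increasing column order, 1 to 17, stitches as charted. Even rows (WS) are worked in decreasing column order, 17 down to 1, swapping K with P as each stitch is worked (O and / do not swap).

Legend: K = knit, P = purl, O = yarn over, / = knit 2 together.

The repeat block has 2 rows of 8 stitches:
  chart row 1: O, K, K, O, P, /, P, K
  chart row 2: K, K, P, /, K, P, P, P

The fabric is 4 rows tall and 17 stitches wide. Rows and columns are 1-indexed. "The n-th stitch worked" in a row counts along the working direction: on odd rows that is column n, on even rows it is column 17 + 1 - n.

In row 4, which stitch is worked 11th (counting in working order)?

Stitch:
K

Derivation:
Row 4: (4-1) mod 2 = 1, so use chart row 2. Even row -> WS.
Chart row 2 tiled across columns 1-17: K K P / K P P P K K P / K P P P K
Wrong side: read the tiled row from column 17 down to 1 and exchange K with P (leave O, /).
Row 4 as worked: P K K K P / K P P K K K P / K P P
The 11th stitch worked is K.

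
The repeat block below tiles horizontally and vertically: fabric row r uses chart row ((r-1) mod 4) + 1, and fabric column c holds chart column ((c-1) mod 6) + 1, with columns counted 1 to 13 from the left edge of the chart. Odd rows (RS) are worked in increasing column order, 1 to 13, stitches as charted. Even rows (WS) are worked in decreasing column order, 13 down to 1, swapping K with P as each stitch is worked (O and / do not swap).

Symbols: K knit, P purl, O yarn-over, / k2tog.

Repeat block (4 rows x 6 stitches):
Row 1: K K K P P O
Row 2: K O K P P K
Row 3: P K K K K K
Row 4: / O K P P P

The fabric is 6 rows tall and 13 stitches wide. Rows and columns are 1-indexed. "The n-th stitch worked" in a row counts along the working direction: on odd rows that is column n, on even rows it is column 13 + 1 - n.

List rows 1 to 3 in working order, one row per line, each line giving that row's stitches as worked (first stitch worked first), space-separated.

== ROWS AS WORKED ==
K K K P P O K K K P P O K
P P K K P O P P K K P O P
P K K K K K P K K K K K P

Derivation:
Row 1: chart row 1, RS - tile across columns 1-13 and work as-is.
Row 2: chart row 2, WS - tiled (columns 1-13): K O K P P K K O K P P K K; work from column 13 back to 1 with K<->P swapped.
Row 3: chart row 3, RS - tile across columns 1-13 and work as-is.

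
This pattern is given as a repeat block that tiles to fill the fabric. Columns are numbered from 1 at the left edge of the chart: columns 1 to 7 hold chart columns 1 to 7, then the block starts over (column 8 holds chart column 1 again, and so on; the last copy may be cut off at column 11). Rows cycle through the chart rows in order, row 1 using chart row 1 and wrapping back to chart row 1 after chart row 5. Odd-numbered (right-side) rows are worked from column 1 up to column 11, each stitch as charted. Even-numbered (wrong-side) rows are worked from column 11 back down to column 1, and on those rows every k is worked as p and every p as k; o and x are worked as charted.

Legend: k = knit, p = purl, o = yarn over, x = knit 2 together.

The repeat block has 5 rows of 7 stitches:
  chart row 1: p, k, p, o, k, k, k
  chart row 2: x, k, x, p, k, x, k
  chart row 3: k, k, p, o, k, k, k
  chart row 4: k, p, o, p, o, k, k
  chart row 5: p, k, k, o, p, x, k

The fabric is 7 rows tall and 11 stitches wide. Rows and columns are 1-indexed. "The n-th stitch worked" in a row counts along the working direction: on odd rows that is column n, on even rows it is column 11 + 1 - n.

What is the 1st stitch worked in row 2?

For row 2: chart row = ((2-1) mod 5) + 1 = 2; this is a WS (even) row.
Chart row 2 tiled across columns 1-11: x k x p k x k x k x p
Wrong side: read the tiled row from column 11 down to 1 and exchange k with p (leave o, x).
Row 2 as worked: k x p x p x p k x p x
Counting 1 along the worked row gives k.

Result:
k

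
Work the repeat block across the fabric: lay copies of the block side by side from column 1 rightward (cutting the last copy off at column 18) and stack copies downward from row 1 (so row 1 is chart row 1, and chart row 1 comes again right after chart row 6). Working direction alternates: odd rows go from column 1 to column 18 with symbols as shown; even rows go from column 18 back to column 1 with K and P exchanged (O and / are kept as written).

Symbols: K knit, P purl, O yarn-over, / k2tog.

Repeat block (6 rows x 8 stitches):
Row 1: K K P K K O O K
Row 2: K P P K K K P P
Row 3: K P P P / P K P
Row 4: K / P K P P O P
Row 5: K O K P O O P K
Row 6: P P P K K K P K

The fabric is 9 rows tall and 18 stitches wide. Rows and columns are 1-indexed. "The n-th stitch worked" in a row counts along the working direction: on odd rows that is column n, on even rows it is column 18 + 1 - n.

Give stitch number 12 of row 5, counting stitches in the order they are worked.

Row 5 uses chart row ((5-1) mod 6)+1 = 5. Row 5 is odd, so RS.
Chart row 5 tiled across columns 1-18: K O K P O O P K K O K P O O P K K O
RS row: no reversal, no swap; stitch n worked = column n.
Stitch 12 in working order -> P

Stitch:
P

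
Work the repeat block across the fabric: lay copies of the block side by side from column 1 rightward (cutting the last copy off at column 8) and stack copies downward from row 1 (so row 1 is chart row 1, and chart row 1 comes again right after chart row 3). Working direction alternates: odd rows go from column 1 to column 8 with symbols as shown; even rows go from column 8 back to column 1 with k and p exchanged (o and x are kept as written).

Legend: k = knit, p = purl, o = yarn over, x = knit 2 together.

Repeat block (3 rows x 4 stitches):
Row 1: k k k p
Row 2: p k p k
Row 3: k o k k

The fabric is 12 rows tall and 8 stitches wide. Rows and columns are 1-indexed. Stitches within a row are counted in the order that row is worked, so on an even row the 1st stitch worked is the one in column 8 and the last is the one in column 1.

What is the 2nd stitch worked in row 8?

Row 8 uses chart row ((8-1) mod 3)+1 = 2. Row 8 is even, so WS.
Chart row 2 tiled across columns 1-8: p k p k p k p k
Wrong side: read the tiled row from column 8 down to 1 and exchange k with p (leave o, x).
Row 8 as worked: p k p k p k p k
Counting 2 along the worked row gives k.

== STITCH ==
k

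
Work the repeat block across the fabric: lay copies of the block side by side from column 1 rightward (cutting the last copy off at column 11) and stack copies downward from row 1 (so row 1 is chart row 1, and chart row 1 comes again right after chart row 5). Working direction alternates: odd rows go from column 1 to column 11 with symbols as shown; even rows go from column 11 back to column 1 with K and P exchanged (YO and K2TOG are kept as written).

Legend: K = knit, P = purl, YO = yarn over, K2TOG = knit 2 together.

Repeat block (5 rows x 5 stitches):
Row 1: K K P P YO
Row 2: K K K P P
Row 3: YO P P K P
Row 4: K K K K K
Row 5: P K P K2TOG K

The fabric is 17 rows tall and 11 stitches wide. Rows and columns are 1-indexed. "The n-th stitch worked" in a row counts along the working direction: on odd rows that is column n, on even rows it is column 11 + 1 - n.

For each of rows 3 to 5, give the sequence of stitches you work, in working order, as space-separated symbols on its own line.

Result:
YO P P K P YO P P K P YO
P P P P P P P P P P P
P K P K2TOG K P K P K2TOG K P

Derivation:
Row 3: chart row 3, RS - tile across columns 1-11 and work as-is.
Row 4: chart row 4, WS - tiled (columns 1-11): K K K K K K K K K K K; work from column 11 back to 1 with K<->P swapped.
Row 5: chart row 5, RS - tile across columns 1-11 and work as-is.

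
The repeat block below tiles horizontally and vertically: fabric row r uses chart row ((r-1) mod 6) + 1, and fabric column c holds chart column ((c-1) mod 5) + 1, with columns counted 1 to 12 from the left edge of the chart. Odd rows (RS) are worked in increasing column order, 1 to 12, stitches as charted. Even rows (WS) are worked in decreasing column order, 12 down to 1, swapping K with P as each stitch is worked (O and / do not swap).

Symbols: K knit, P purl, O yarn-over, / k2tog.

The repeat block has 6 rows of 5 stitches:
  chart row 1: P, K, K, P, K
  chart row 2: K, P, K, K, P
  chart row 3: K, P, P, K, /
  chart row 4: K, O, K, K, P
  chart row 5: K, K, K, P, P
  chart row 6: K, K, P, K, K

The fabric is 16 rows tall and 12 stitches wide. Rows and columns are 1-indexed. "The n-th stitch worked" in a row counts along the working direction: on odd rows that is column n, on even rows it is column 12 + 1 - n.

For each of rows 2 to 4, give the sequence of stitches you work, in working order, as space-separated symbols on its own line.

Row 2: chart row 2, WS - tiled (columns 1-12): K P K K P K P K K P K P; work from column 12 back to 1 with K<->P swapped.
Row 3: chart row 3, RS - tile across columns 1-12 and work as-is.
Row 4: chart row 4, WS - tiled (columns 1-12): K O K K P K O K K P K O; work from column 12 back to 1 with K<->P swapped.

Result:
K P K P P K P K P P K P
K P P K / K P P K / K P
O P K P P O P K P P O P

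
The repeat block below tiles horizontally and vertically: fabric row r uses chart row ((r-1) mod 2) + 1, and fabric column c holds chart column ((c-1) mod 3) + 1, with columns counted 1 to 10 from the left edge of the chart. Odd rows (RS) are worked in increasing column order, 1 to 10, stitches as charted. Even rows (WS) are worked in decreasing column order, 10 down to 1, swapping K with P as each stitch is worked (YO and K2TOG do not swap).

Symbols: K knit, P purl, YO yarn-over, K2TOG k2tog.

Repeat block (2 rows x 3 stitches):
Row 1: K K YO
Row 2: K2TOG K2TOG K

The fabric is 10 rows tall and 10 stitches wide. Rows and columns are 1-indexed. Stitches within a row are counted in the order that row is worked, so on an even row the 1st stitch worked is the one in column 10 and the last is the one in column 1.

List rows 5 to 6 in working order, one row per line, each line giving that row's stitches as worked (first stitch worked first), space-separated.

== ROWS AS WORKED ==
K K YO K K YO K K YO K
K2TOG P K2TOG K2TOG P K2TOG K2TOG P K2TOG K2TOG

Derivation:
Row 5: chart row 1, RS - tile across columns 1-10 and work as-is.
Row 6: chart row 2, WS - tiled (columns 1-10): K2TOG K2TOG K K2TOG K2TOG K K2TOG K2TOG K K2TOG; work from column 10 back to 1 with K<->P swapped.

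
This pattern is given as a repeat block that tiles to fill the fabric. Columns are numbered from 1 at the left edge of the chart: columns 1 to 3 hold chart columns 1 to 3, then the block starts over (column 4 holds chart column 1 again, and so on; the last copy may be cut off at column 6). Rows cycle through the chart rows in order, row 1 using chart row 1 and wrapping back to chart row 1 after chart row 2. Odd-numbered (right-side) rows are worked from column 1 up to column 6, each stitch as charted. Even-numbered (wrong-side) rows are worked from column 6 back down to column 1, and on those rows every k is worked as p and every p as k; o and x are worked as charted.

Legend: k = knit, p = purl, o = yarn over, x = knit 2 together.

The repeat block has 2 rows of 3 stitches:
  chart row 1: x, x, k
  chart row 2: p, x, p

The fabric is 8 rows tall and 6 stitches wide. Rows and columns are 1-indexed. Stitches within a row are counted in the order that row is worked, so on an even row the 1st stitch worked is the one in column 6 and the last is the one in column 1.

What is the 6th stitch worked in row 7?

Result:
k

Derivation:
Row 7: (7-1) mod 2 = 0, so use chart row 1. Odd row -> RS.
Chart row 1 tiled across columns 1-6: x x k x x k
RS: work column 1 to column 6, symbols as charted — the tiled row is the row as worked.
Counting 6 along the worked row gives k.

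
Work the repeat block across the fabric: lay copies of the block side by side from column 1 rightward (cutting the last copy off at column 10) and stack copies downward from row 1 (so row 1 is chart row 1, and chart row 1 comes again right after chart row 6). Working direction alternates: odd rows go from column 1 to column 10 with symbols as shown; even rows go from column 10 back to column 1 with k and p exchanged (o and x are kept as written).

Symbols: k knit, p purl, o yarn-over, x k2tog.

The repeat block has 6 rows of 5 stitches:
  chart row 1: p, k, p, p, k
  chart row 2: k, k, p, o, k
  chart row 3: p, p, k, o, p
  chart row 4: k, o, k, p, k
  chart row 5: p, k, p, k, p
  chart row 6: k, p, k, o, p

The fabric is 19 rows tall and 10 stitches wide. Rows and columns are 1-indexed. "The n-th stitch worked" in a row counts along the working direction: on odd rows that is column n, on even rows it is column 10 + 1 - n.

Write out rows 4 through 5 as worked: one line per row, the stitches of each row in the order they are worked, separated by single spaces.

Row 4: chart row 4, WS - tiled (columns 1-10): k o k p k k o k p k; work from column 10 back to 1 with k<->p swapped.
Row 5: chart row 5, RS - tile across columns 1-10 and work as-is.

Result:
p k p o p p k p o p
p k p k p p k p k p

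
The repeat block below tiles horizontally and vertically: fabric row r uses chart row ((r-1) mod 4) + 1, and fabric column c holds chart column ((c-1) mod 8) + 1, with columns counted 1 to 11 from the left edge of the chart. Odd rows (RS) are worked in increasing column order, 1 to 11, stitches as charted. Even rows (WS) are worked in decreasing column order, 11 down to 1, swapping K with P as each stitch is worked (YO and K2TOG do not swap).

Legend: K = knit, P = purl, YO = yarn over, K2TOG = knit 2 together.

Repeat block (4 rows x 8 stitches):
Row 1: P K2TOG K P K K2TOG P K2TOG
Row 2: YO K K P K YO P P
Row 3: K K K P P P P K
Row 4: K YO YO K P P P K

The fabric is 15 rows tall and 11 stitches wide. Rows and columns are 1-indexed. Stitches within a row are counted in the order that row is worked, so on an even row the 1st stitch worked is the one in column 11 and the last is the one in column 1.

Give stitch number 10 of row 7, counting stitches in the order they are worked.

Stitch:
K

Derivation:
Row 7 uses chart row ((7-1) mod 4)+1 = 3. Row 7 is odd, so RS.
Chart row 3 tiled across columns 1-11: K K K P P P P K K K K
Right side: take the tiled row as-is (worked left to right from column 1).
Stitch 10 in working order -> K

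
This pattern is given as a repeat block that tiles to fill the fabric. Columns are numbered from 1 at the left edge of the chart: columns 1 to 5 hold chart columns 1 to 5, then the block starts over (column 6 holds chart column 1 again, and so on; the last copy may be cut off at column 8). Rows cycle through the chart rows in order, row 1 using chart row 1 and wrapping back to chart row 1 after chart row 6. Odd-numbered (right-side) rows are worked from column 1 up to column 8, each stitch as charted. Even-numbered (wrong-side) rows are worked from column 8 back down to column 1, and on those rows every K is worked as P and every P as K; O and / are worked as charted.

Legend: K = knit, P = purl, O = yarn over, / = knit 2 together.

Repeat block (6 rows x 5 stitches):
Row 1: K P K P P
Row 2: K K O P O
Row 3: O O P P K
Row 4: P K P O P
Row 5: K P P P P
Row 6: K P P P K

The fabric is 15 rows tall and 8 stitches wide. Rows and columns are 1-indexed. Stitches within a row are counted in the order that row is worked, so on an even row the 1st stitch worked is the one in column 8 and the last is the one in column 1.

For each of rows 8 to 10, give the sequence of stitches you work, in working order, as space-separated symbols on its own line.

Row 8: chart row 2, WS - tiled (columns 1-8): K K O P O K K O; work from column 8 back to 1 with K<->P swapped.
Row 9: chart row 3, RS - tile across columns 1-8 and work as-is.
Row 10: chart row 4, WS - tiled (columns 1-8): P K P O P P K P; work from column 8 back to 1 with K<->P swapped.

== ROWS AS WORKED ==
O P P O K O P P
O O P P K O O P
K P K K O K P K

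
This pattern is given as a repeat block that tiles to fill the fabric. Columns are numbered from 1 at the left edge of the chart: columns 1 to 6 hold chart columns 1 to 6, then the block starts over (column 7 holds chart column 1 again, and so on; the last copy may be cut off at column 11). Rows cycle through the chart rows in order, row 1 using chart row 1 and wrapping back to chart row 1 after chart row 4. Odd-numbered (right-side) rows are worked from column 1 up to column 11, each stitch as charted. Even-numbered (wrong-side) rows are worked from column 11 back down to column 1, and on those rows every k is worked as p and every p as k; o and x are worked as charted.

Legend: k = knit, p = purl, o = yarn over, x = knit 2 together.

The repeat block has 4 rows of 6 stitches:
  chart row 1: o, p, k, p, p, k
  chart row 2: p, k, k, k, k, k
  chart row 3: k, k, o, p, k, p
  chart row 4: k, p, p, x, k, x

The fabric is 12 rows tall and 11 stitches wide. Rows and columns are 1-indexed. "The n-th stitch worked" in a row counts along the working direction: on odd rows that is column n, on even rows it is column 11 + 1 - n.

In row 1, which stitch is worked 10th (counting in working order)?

Stitch:
p

Derivation:
For row 1: chart row = ((1-1) mod 4) + 1 = 1; this is a RS (odd) row.
Chart row 1 tiled across columns 1-11: o p k p p k o p k p p
Right side: take the tiled row as-is (worked left to right from column 1).
Counting 10 along the worked row gives p.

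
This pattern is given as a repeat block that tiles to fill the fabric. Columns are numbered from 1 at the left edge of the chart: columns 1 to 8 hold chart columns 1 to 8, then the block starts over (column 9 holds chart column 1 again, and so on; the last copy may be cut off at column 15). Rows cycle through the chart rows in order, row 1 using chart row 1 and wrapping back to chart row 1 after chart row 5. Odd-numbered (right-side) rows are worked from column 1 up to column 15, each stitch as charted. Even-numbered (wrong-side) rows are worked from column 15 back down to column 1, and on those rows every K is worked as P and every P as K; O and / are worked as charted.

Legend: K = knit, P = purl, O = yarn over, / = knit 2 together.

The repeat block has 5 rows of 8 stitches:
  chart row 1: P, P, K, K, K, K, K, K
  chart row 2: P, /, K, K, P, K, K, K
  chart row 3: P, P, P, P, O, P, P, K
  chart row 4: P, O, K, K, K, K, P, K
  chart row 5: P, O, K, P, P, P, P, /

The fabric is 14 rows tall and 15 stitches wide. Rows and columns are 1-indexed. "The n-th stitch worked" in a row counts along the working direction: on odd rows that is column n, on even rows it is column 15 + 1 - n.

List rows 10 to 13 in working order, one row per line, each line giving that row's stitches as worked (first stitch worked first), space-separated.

Row 10: chart row 5, WS - tiled (columns 1-15): P O K P P P P / P O K P P P P; work from column 15 back to 1 with K<->P swapped.
Row 11: chart row 1, RS - tile across columns 1-15 and work as-is.
Row 12: chart row 2, WS - tiled (columns 1-15): P / K K P K K K P / K K P K K; work from column 15 back to 1 with K<->P swapped.
Row 13: chart row 3, RS - tile across columns 1-15 and work as-is.

Rows as worked:
K K K K P O K / K K K K P O K
P P K K K K K K P P K K K K K
P P K P P / K P P P K P P / K
P P P P O P P K P P P P O P P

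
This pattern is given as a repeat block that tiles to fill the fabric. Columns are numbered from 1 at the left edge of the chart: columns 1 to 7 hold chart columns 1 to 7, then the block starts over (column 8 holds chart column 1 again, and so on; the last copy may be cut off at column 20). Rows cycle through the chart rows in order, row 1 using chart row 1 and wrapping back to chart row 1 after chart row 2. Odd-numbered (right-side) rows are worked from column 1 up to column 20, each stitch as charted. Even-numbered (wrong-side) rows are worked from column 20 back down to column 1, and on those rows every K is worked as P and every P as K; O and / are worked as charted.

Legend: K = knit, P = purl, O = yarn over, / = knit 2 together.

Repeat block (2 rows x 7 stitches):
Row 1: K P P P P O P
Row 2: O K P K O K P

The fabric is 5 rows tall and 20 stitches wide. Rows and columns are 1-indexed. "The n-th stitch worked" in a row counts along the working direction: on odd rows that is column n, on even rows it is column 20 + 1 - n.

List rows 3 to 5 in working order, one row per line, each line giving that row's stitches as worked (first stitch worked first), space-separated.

Row 3: chart row 1, RS - tile across columns 1-20 and work as-is.
Row 4: chart row 2, WS - tiled (columns 1-20): O K P K O K P O K P K O K P O K P K O K; work from column 20 back to 1 with K<->P swapped.
Row 5: chart row 1, RS - tile across columns 1-20 and work as-is.

== ROWS AS WORKED ==
K P P P P O P K P P P P O P K P P P P O
P O P K P O K P O P K P O K P O P K P O
K P P P P O P K P P P P O P K P P P P O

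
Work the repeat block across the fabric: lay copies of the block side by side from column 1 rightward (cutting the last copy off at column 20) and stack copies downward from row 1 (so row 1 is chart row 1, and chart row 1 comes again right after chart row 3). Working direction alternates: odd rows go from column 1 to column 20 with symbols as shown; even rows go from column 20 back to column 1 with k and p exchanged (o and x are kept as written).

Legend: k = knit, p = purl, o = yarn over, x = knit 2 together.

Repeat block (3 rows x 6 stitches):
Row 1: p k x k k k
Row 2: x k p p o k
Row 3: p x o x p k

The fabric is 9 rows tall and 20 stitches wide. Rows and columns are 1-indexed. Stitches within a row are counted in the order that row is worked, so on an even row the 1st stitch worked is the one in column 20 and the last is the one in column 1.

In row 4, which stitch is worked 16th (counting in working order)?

== STITCH ==
p

Derivation:
Row 4 uses chart row ((4-1) mod 3)+1 = 1. Row 4 is even, so WS.
Chart row 1 tiled across columns 1-20: p k x k k k p k x k k k p k x k k k p k
Wrong side: read the tiled row from column 20 down to 1 and exchange k with p (leave o, x).
Row 4 as worked: p k p p p x p k p p p x p k p p p x p k
Counting 16 along the worked row gives p.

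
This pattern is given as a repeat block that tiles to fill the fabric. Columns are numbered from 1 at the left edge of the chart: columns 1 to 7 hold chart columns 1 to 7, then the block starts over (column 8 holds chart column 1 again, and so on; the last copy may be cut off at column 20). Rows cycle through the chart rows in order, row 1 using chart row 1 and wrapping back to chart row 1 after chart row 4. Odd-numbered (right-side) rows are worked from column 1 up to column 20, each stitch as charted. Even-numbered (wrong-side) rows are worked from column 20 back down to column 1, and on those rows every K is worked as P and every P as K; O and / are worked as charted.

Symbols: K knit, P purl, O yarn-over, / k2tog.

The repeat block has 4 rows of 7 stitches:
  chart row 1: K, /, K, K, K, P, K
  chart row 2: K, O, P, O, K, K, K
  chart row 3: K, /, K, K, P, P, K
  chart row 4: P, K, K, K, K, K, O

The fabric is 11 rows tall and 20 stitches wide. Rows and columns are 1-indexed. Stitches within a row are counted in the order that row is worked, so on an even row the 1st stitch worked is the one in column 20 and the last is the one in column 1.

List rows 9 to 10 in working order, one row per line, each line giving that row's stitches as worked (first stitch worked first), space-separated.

== ROWS AS WORKED ==
K / K K K P K K / K K K P K K / K K K P
P P O K O P P P P O K O P P P P O K O P

Derivation:
Row 9: chart row 1, RS - tile across columns 1-20 and work as-is.
Row 10: chart row 2, WS - tiled (columns 1-20): K O P O K K K K O P O K K K K O P O K K; work from column 20 back to 1 with K<->P swapped.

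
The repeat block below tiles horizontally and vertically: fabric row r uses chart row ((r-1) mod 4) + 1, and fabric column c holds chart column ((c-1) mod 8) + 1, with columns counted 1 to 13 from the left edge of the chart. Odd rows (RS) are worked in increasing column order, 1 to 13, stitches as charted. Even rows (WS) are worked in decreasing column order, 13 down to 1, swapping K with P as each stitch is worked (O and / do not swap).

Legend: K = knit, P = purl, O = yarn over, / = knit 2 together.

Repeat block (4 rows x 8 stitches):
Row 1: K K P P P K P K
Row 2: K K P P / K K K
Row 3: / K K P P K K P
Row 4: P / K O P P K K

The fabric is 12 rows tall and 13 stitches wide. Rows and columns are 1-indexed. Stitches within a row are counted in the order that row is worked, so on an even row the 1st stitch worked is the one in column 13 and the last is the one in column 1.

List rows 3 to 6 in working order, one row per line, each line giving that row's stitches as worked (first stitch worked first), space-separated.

Row 3: chart row 3, RS - tile across columns 1-13 and work as-is.
Row 4: chart row 4, WS - tiled (columns 1-13): P / K O P P K K P / K O P; work from column 13 back to 1 with K<->P swapped.
Row 5: chart row 1, RS - tile across columns 1-13 and work as-is.
Row 6: chart row 2, WS - tiled (columns 1-13): K K P P / K K K K K P P /; work from column 13 back to 1 with K<->P swapped.

== ROWS AS WORKED ==
/ K K P P K K P / K K P P
K O P / K P P K K O P / K
K K P P P K P K K K P P P
/ K K P P P P P / K K P P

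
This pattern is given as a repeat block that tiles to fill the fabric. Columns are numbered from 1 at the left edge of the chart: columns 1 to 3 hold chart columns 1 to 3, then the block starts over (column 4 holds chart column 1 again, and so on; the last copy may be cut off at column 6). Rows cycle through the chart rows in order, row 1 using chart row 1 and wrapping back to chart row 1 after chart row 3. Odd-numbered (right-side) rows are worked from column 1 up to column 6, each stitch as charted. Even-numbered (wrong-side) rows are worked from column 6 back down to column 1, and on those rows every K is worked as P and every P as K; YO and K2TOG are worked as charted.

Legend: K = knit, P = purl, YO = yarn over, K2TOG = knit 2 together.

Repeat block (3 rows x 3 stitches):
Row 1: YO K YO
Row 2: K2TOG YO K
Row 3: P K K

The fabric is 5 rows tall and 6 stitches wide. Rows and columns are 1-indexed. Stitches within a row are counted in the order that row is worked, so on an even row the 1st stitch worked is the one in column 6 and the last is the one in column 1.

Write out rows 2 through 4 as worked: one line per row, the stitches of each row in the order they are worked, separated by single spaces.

Rows as worked:
P YO K2TOG P YO K2TOG
P K K P K K
YO P YO YO P YO

Derivation:
Row 2: chart row 2, WS - tiled (columns 1-6): K2TOG YO K K2TOG YO K; work from column 6 back to 1 with K<->P swapped.
Row 3: chart row 3, RS - tile across columns 1-6 and work as-is.
Row 4: chart row 1, WS - tiled (columns 1-6): YO K YO YO K YO; work from column 6 back to 1 with K<->P swapped.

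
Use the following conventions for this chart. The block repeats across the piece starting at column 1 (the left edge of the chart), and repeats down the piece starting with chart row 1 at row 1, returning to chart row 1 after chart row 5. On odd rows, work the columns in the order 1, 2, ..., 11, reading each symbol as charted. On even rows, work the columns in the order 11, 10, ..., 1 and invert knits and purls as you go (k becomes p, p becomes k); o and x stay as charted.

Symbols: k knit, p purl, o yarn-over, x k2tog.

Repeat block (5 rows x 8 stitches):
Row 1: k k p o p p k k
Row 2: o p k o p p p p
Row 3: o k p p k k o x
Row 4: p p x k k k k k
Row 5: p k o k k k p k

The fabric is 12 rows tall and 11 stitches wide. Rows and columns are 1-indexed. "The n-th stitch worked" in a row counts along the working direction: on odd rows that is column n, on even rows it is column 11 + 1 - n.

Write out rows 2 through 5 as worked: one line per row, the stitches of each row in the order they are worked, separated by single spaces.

Row 2: chart row 2, WS - tiled (columns 1-11): o p k o p p p p o p k; work from column 11 back to 1 with k<->p swapped.
Row 3: chart row 3, RS - tile across columns 1-11 and work as-is.
Row 4: chart row 4, WS - tiled (columns 1-11): p p x k k k k k p p x; work from column 11 back to 1 with k<->p swapped.
Row 5: chart row 5, RS - tile across columns 1-11 and work as-is.

Result:
p k o k k k k o p k o
o k p p k k o x o k p
x k k p p p p p x k k
p k o k k k p k p k o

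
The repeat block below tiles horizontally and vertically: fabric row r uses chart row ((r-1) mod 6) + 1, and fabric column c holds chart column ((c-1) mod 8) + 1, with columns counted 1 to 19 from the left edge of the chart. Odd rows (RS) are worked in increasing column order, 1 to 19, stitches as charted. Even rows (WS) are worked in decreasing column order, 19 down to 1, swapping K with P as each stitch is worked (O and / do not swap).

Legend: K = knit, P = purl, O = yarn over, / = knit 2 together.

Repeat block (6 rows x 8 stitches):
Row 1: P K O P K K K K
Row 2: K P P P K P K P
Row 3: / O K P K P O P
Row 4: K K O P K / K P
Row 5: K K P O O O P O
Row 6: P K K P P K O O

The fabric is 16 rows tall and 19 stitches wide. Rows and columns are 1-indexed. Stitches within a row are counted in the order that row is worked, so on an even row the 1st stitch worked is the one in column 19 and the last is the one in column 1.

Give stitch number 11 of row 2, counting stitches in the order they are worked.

For row 2: chart row = ((2-1) mod 6) + 1 = 2; this is a WS (even) row.
Chart row 2 tiled across columns 1-19: K P P P K P K P K P P P K P K P K P P
WS row: flip the tiled sequence (start at column 19) and apply K<->P; O and / stay.
Row 2 as worked: K K P K P K P K K K P K P K P K K K P
Stitch 11 in working order -> P

== STITCH ==
P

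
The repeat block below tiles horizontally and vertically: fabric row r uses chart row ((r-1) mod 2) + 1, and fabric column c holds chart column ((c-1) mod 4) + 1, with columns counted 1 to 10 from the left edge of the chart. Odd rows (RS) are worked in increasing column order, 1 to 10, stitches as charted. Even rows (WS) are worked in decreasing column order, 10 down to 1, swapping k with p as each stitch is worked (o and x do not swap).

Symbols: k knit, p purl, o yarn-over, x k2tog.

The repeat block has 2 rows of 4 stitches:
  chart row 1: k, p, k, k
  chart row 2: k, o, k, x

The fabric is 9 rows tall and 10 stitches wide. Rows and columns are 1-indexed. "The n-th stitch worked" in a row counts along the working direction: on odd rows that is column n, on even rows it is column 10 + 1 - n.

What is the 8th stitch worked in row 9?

Result:
k

Derivation:
For row 9: chart row = ((9-1) mod 2) + 1 = 1; this is a RS (odd) row.
Chart row 1 tiled across columns 1-10: k p k k k p k k k p
RS: work column 1 to column 10, symbols as charted — the tiled row is the row as worked.
Counting 8 along the worked row gives k.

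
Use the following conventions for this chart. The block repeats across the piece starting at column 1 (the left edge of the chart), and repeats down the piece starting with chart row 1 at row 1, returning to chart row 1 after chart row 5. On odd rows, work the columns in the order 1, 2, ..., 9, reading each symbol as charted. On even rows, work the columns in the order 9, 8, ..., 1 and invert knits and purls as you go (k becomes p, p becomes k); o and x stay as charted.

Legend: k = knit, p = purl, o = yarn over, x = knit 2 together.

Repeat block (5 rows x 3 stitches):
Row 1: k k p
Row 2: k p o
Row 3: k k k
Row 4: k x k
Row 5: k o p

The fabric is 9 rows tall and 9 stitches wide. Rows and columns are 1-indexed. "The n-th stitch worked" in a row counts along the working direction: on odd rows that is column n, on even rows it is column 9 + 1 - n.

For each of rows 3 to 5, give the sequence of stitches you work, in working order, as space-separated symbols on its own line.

Rows as worked:
k k k k k k k k k
p x p p x p p x p
k o p k o p k o p

Derivation:
Row 3: chart row 3, RS - tile across columns 1-9 and work as-is.
Row 4: chart row 4, WS - tiled (columns 1-9): k x k k x k k x k; work from column 9 back to 1 with k<->p swapped.
Row 5: chart row 5, RS - tile across columns 1-9 and work as-is.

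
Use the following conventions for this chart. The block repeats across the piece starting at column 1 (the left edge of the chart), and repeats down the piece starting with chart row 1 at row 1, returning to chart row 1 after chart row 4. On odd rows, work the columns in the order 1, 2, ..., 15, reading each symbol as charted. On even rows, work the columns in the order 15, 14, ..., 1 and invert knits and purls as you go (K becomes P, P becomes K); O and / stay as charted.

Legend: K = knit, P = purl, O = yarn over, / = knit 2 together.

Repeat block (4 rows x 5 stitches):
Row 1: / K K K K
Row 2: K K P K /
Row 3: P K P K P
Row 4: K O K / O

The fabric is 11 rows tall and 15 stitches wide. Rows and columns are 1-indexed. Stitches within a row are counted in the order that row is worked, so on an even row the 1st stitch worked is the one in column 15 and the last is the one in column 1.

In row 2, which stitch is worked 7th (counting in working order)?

Result:
P

Derivation:
For row 2: chart row = ((2-1) mod 4) + 1 = 2; this is a WS (even) row.
Chart row 2 tiled across columns 1-15: K K P K / K K P K / K K P K /
Wrong side: read the tiled row from column 15 down to 1 and exchange K with P (leave O, /).
Row 2 as worked: / P K P P / P K P P / P K P P
The 7th stitch worked is P.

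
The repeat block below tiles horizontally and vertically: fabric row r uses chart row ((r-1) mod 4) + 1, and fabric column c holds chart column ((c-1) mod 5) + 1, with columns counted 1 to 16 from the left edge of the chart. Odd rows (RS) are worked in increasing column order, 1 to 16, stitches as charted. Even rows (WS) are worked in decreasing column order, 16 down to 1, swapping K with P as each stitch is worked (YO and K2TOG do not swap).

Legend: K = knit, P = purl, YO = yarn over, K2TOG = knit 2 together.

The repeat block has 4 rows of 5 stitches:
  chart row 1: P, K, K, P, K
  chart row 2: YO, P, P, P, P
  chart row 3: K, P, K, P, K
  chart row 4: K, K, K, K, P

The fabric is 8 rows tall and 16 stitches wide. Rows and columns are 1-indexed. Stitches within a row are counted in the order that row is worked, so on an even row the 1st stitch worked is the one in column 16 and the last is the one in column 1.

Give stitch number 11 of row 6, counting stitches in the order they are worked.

Stitch:
YO

Derivation:
For row 6: chart row = ((6-1) mod 4) + 1 = 2; this is a WS (even) row.
Chart row 2 tiled across columns 1-16: YO P P P P YO P P P P YO P P P P YO
Wrong side: read the tiled row from column 16 down to 1 and exchange K with P (leave YO, K2TOG).
Row 6 as worked: YO K K K K YO K K K K YO K K K K YO
Counting 11 along the worked row gives YO.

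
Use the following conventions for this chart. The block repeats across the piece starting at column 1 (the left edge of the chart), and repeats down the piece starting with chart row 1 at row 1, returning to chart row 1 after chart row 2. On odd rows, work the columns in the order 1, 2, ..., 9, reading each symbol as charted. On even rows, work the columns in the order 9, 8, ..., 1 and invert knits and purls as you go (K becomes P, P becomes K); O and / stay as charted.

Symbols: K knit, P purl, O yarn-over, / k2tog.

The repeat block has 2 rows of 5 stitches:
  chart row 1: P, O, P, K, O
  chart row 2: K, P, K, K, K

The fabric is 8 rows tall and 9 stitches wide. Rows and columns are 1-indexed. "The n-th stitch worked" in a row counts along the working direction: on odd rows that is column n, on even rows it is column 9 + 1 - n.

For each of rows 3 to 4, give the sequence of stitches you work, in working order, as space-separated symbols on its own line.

Row 3: chart row 1, RS - tile across columns 1-9 and work as-is.
Row 4: chart row 2, WS - tiled (columns 1-9): K P K K K K P K K; work from column 9 back to 1 with K<->P swapped.

Rows as worked:
P O P K O P O P K
P P K P P P P K P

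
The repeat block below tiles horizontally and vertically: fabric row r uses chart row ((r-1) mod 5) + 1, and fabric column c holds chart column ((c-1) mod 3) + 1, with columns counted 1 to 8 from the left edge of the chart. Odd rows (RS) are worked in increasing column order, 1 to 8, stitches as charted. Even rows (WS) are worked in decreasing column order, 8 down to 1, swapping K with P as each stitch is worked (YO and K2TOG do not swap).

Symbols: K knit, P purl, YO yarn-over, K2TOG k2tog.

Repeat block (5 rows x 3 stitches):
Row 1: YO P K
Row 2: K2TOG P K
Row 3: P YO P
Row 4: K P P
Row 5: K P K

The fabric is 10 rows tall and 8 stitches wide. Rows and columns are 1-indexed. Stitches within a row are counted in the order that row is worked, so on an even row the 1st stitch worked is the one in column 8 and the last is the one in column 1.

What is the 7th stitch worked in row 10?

== STITCH ==
K

Derivation:
Row 10: (10-1) mod 5 = 4, so use chart row 5. Even row -> WS.
Chart row 5 tiled across columns 1-8: K P K K P K K P
WS: work from column 8 back to column 1 (reverse the tiled row), swapping K<->P (YO and K2TOG unchanged).
Row 10 as worked: K P P K P P K P
Counting 7 along the worked row gives K.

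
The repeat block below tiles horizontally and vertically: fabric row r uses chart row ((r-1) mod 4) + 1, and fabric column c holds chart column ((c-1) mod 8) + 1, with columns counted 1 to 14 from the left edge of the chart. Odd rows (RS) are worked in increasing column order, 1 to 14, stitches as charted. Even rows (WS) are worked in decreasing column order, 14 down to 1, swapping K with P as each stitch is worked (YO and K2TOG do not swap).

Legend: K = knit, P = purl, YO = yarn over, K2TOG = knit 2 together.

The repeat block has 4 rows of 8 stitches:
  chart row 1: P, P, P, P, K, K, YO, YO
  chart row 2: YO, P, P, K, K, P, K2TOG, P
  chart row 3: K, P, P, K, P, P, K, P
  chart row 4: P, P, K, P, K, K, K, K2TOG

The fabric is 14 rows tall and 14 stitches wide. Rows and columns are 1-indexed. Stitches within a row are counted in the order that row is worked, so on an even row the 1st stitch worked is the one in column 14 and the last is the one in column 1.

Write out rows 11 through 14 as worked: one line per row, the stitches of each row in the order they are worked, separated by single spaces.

Rows as worked:
K P P K P P K P K P P K P P
P P K P K K K2TOG P P P K P K K
P P P P K K YO YO P P P P K K
K P P K K YO K K2TOG K P P K K YO

Derivation:
Row 11: chart row 3, RS - tile across columns 1-14 and work as-is.
Row 12: chart row 4, WS - tiled (columns 1-14): P P K P K K K K2TOG P P K P K K; work from column 14 back to 1 with K<->P swapped.
Row 13: chart row 1, RS - tile across columns 1-14 and work as-is.
Row 14: chart row 2, WS - tiled (columns 1-14): YO P P K K P K2TOG P YO P P K K P; work from column 14 back to 1 with K<->P swapped.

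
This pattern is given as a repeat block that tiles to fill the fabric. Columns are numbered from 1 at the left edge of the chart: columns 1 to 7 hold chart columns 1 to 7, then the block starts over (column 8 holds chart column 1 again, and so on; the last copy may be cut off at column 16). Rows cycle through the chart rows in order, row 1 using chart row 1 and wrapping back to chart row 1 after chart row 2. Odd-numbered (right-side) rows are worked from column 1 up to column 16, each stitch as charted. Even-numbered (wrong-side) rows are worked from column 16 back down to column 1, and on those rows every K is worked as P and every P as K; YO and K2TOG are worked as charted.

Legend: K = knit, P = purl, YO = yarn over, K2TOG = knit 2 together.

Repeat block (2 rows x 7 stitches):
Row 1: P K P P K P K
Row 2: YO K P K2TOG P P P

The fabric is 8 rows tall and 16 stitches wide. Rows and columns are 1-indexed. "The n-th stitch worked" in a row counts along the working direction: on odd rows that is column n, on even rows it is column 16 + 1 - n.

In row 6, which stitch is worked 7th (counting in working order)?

Result:
K

Derivation:
Row 6: (6-1) mod 2 = 1, so use chart row 2. Even row -> WS.
Chart row 2 tiled across columns 1-16: YO K P K2TOG P P P YO K P K2TOG P P P YO K
Wrong side: read the tiled row from column 16 down to 1 and exchange K with P (leave YO, K2TOG).
Row 6 as worked: P YO K K K K2TOG K P YO K K K K2TOG K P YO
Counting 7 along the worked row gives K.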